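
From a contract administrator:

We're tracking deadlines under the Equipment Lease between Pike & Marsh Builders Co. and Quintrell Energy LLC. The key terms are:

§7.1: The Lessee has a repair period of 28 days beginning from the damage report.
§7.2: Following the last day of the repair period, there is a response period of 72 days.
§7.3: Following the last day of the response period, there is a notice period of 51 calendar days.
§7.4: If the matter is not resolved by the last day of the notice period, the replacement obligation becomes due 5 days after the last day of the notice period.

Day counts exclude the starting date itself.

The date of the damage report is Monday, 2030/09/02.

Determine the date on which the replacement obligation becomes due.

2031/02/05

Adding 28 calendar days to 2030/09/02 gives 2030/09/30, which is the last day of the repair period.
Adding 72 calendar days to 2030/09/30 gives 2030/12/11, which is the last day of the response period.
Adding 51 calendar days to 2030/12/11 gives 2031/01/31, which is the last day of the notice period.
The date on which the replacement obligation becomes due: 2031/01/31 + 5 days = 2031/02/05.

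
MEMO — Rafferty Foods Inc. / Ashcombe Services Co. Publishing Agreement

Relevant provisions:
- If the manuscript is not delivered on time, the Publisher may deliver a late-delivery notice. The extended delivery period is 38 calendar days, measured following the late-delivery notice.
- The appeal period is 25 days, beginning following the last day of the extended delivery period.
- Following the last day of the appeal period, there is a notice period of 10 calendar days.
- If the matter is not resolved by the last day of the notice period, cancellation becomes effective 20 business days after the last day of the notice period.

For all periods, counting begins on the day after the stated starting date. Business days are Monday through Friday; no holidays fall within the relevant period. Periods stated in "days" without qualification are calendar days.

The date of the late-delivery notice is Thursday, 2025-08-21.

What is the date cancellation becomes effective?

2025-11-28

Adding 38 calendar days to 2025-08-21 gives 2025-09-28, which is the last day of the extended delivery period.
Adding 25 calendar days to 2025-09-28 gives 2025-10-23, which is the last day of the appeal period.
The last day of the notice period: 10 calendar days after 2025-10-23 is 2025-11-02.
The date cancellation becomes effective: 20 business days after Sunday, 2025-11-02, skipping weekends — Nov 3, Nov 4, Nov 5, Nov 6, …, Nov 26, Nov 27, Nov 28 — lands on Friday, 2025-11-28.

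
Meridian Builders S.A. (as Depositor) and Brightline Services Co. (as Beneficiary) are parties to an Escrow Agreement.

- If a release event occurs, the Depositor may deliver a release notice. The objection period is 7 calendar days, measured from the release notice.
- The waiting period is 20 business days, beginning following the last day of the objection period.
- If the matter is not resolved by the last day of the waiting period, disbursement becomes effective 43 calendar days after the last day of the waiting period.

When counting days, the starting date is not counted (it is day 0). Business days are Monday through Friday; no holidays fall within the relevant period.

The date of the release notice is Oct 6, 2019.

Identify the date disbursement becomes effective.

The last day of the objection period: 7 calendar days after Oct 6, 2019 is Oct 13, 2019.
The last day of the waiting period: counting 20 business days from Sunday, Oct 13, 2019 (Oct 14, Oct 15, Oct 16, Oct 17, …, Nov 6, Nov 7, Nov 8, skipping weekends) reaches Friday, Nov 8, 2019.
The date disbursement becomes effective: Nov 8, 2019 + 43 days = Dec 21, 2019.

Dec 21, 2019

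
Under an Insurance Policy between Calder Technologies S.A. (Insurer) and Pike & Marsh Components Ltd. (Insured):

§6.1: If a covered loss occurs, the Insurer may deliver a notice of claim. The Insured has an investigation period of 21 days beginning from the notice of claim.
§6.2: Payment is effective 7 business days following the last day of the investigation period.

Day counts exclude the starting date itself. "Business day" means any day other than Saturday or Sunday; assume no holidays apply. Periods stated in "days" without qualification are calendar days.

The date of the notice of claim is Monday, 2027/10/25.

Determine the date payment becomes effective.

The last day of the investigation period: 21 calendar days after 2027/10/25 is 2027/11/15.
From Monday, 2027/11/15, 7 business days (Nov 16, Nov 17, Nov 18, Nov 19, Nov 22, Nov 23, Nov 24, skipping weekends) brings us to Wednesday, 2027/11/24, which is the date payment becomes effective.

2027/11/24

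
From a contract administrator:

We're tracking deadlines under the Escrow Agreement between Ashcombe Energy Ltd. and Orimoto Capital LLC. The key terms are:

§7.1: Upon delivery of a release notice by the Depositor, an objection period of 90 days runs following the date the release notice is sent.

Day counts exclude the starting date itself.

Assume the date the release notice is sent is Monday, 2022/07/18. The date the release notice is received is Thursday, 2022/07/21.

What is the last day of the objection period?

Adding 90 calendar days to 2022/07/18 gives 2022/10/16, which is the last day of the objection period.

2022/10/16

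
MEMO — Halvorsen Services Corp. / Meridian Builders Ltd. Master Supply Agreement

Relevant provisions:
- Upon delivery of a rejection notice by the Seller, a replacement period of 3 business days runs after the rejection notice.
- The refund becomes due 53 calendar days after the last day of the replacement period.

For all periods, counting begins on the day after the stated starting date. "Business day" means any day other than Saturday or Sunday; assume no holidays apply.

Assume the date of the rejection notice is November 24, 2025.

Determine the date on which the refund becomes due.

January 19, 2026

From Monday, November 24, 2025, 3 business days (Nov 25, Nov 26, Nov 27, skipping weekends) brings us to Thursday, November 27, 2025, which is the last day of the replacement period.
The date on which the refund becomes due: 53 calendar days after November 27, 2025 is January 19, 2026.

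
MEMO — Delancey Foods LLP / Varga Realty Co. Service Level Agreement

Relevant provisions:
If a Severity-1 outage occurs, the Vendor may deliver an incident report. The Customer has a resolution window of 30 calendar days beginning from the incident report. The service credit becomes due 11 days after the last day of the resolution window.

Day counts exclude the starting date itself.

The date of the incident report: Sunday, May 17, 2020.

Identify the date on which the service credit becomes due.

June 27, 2020

The last day of the resolution window: May 17, 2020 + 30 days = June 16, 2020.
Adding 11 calendar days to June 16, 2020 gives June 27, 2020, which is the date on which the service credit becomes due.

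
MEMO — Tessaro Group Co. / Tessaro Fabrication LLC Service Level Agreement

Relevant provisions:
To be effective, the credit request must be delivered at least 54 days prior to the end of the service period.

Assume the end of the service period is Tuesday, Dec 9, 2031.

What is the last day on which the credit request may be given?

Counting back 54 calendar days from Dec 9, 2031 gives Oct 16, 2031.

Oct 16, 2031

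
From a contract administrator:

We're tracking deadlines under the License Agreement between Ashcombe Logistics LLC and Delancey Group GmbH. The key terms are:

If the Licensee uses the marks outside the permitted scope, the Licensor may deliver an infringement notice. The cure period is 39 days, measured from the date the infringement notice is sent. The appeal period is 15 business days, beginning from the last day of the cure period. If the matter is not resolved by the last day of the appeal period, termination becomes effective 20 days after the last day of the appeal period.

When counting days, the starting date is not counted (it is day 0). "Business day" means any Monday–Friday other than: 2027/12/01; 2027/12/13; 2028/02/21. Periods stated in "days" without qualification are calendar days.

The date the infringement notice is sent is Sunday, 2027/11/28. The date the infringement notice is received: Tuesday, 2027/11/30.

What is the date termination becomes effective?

The last day of the cure period: 39 calendar days after 2027/11/28 is 2028/01/06.
The last day of the appeal period: counting 15 business days from Thursday, 2028/01/06 (Jan 7, Jan 10, Jan 11, Jan 12, …, Jan 25, Jan 26, Jan 27, skipping weekends) reaches Thursday, 2028/01/27.
The date termination becomes effective: 20 calendar days after 2028/01/27 is 2028/02/16.

2028/02/16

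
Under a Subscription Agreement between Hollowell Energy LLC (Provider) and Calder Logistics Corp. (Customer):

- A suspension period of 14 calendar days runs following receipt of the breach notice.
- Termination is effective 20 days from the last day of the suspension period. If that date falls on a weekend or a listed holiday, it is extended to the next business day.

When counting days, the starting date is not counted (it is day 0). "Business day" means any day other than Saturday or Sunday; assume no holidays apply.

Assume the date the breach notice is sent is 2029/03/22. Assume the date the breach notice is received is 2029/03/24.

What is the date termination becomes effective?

2029/04/27

The last day of the suspension period: 14 calendar days after 2029/03/24 is 2029/04/07.
Adding 20 calendar days to 2029/04/07 gives 2029/04/27, which is the date termination becomes effective. 2029/04/27 is a Friday, so no roll-forward applies.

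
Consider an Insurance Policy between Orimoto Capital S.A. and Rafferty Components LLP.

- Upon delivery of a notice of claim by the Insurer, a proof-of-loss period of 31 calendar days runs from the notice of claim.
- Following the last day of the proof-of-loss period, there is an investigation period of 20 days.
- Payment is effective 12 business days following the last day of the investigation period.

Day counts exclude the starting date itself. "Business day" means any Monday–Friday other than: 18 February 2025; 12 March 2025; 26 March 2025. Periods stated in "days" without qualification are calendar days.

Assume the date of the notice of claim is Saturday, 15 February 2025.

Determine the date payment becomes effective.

23 April 2025

Adding 31 calendar days to 15 February 2025 gives 18 March 2025, which is the last day of the proof-of-loss period.
Adding 20 calendar days to 18 March 2025 gives 7 April 2025, which is the last day of the investigation period.
The date payment becomes effective: 12 business days after Monday, 7 April 2025, skipping weekends — Apr 8, Apr 9, Apr 10, Apr 11, …, Apr 21, Apr 22, Apr 23 — lands on Wednesday, 23 April 2025.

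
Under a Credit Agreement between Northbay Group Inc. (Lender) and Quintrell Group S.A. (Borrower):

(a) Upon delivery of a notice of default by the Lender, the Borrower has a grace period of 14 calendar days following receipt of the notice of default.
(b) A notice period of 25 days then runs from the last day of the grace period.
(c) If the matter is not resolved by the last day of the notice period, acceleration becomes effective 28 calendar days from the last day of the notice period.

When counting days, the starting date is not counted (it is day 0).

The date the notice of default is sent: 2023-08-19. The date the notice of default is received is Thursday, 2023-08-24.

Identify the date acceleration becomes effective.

2023-10-30

The last day of the grace period: 14 calendar days after 2023-08-24 is 2023-09-07.
The last day of the notice period: 25 calendar days after 2023-09-07 is 2023-10-02.
The date acceleration becomes effective: 2023-10-02 + 28 days = 2023-10-30.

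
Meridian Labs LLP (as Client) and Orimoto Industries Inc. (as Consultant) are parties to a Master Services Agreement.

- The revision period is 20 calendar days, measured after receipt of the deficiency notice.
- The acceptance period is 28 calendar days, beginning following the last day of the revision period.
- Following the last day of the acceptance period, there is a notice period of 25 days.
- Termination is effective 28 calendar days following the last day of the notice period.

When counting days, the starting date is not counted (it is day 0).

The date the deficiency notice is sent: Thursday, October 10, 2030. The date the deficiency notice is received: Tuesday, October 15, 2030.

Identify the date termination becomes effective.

The last day of the revision period: October 15, 2030 + 20 days = November 4, 2030.
Adding 28 calendar days to November 4, 2030 gives December 2, 2030, which is the last day of the acceptance period.
The last day of the notice period: December 2, 2030 + 25 days = December 27, 2030.
The date termination becomes effective: December 27, 2030 + 28 days = January 24, 2031.

January 24, 2031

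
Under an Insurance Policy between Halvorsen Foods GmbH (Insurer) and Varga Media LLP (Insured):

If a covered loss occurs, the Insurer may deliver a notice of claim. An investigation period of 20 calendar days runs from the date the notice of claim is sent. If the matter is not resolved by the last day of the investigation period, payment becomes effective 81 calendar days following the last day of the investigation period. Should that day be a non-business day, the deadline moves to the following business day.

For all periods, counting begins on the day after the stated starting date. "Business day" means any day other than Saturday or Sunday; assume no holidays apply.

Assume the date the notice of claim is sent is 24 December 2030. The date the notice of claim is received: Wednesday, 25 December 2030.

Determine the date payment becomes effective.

Adding 20 calendar days to 24 December 2030 gives 13 January 2031, which is the last day of the investigation period.
The date payment becomes effective: 13 January 2031 + 81 days = 4 April 2031. 4 April 2031 is a Friday, so no roll-forward applies.

4 April 2031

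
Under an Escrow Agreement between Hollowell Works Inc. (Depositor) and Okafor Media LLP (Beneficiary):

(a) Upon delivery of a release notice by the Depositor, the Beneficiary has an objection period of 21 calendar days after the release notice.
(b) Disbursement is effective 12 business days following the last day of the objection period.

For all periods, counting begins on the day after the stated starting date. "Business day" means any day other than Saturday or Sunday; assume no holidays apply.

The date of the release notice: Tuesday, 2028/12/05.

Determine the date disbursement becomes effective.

The last day of the objection period: 21 calendar days after 2028/12/05 is 2028/12/26.
The date disbursement becomes effective: counting 12 business days from Tuesday, 2028/12/26 (Dec 27, Dec 28, Dec 29, Jan 1, …, Jan 9, Jan 10, Jan 11, skipping weekends) reaches Thursday, 2029/01/11.

2029/01/11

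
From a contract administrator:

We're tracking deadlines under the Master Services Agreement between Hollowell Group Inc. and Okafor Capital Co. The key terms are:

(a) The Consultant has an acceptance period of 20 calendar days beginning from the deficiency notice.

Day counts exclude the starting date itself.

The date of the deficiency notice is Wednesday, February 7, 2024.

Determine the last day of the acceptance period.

The last day of the acceptance period: 20 calendar days after February 7, 2024 is February 27, 2024.

February 27, 2024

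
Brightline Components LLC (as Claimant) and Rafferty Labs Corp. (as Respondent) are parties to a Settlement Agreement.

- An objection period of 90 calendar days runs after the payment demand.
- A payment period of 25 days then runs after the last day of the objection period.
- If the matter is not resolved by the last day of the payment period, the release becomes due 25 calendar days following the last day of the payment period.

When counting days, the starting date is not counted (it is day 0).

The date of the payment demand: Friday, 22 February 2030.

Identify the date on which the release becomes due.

12 July 2030

Adding 90 calendar days to 22 February 2030 gives 23 May 2030, which is the last day of the objection period.
The last day of the payment period: 23 May 2030 + 25 days = 17 June 2030.
Adding 25 calendar days to 17 June 2030 gives 12 July 2030, which is the date on which the release becomes due.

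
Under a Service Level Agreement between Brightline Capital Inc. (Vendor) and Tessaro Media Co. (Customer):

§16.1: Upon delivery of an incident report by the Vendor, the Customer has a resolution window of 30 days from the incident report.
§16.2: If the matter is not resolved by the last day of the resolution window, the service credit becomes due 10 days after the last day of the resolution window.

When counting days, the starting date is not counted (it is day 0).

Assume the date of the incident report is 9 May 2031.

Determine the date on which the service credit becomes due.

18 June 2031

The last day of the resolution window: 30 calendar days after 9 May 2031 is 8 June 2031.
The date on which the service credit becomes due: 8 June 2031 + 10 days = 18 June 2031.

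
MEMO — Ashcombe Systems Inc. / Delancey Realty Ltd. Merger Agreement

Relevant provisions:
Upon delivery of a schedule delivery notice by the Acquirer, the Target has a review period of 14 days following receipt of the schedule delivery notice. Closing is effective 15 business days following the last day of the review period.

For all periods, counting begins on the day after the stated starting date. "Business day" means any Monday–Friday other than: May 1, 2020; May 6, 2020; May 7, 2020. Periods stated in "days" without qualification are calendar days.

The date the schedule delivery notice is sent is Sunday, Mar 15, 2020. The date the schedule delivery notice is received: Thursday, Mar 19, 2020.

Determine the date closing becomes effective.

The last day of the review period: 14 calendar days after Mar 19, 2020 is Apr 2, 2020.
The date closing becomes effective: counting 15 business days from Thursday, Apr 2, 2020 (Apr 3, Apr 6, Apr 7, Apr 8, …, Apr 21, Apr 22, Apr 23, skipping weekends) reaches Thursday, Apr 23, 2020.

Apr 23, 2020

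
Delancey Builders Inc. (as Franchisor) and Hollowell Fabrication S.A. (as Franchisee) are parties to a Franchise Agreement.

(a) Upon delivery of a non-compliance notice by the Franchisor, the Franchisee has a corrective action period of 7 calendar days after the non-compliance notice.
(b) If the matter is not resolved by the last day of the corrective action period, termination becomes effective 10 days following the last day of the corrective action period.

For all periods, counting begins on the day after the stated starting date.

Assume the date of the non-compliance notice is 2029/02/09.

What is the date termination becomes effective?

Adding 7 calendar days to 2029/02/09 gives 2029/02/16, which is the last day of the corrective action period.
The date termination becomes effective: 10 calendar days after 2029/02/16 is 2029/02/26.

2029/02/26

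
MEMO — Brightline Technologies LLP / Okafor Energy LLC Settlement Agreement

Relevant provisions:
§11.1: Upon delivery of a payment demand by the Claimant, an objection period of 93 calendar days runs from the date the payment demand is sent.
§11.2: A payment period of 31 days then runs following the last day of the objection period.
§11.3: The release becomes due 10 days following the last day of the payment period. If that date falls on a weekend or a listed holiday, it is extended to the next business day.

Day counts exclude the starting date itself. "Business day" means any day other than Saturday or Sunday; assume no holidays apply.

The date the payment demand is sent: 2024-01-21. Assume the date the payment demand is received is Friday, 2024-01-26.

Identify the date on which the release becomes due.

2024-06-03

The last day of the objection period: 93 calendar days after 2024-01-21 is 2024-04-23.
The last day of the payment period: 31 calendar days after 2024-04-23 is 2024-05-24.
Adding 10 calendar days to 2024-05-24 gives 2024-06-03, which is the date on which the release becomes due. 2024-06-03 is a Monday, so no roll-forward applies.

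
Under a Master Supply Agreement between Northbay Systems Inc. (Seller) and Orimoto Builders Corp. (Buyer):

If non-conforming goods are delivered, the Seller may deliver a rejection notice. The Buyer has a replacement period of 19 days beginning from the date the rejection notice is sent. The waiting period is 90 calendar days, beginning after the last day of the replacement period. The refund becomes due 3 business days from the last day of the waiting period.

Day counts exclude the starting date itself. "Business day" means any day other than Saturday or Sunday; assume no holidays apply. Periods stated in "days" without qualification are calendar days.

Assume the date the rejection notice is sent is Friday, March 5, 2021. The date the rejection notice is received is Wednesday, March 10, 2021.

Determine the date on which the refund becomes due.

Adding 19 calendar days to March 5, 2021 gives March 24, 2021, which is the last day of the replacement period.
Adding 90 calendar days to March 24, 2021 gives June 22, 2021, which is the last day of the waiting period.
From Tuesday, June 22, 2021, 3 business days (Jun 23, Jun 24, Jun 25, skipping weekends) brings us to Friday, June 25, 2021, which is the date on which the refund becomes due.

June 25, 2021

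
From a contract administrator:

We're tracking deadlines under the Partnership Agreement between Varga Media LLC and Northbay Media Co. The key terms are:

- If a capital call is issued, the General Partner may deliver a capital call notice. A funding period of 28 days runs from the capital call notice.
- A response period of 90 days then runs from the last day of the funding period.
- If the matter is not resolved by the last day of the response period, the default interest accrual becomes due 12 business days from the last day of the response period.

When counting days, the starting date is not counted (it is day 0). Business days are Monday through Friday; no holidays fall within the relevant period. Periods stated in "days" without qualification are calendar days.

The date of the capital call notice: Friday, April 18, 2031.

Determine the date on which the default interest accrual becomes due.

September 1, 2031

The last day of the funding period: April 18, 2031 + 28 days = May 16, 2031.
The last day of the response period: 90 calendar days after May 16, 2031 is August 14, 2031.
The date on which the default interest accrual becomes due: counting 12 business days from Thursday, August 14, 2031 (Aug 15, Aug 18, Aug 19, Aug 20, …, Aug 28, Aug 29, Sep 1, skipping weekends) reaches Monday, September 1, 2031.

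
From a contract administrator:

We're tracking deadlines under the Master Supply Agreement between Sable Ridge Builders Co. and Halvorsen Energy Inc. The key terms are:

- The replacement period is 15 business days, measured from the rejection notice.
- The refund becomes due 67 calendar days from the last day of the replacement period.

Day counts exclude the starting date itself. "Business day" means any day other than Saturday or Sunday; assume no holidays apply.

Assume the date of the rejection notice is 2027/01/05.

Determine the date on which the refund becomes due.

2027/04/03

The last day of the replacement period: counting 15 business days from Tuesday, 2027/01/05 (Jan 6, Jan 7, Jan 8, Jan 11, …, Jan 22, Jan 25, Jan 26, skipping weekends) reaches Tuesday, 2027/01/26.
The date on which the refund becomes due: 67 calendar days after 2027/01/26 is 2027/04/03.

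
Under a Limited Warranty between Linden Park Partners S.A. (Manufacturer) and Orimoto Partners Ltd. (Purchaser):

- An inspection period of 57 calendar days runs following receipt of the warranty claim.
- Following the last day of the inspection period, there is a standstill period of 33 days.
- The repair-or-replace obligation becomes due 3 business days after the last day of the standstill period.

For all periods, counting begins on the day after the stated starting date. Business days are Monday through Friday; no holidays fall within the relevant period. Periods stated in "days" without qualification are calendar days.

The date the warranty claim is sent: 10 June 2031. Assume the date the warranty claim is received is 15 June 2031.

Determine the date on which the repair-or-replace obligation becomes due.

The last day of the inspection period: 15 June 2031 + 57 days = 11 August 2031.
Adding 33 calendar days to 11 August 2031 gives 13 September 2031, which is the last day of the standstill period.
From Saturday, 13 September 2031, 3 business days (Sep 15, Sep 16, Sep 17, skipping weekends) brings us to Wednesday, 17 September 2031, which is the date on which the repair-or-replace obligation becomes due.

17 September 2031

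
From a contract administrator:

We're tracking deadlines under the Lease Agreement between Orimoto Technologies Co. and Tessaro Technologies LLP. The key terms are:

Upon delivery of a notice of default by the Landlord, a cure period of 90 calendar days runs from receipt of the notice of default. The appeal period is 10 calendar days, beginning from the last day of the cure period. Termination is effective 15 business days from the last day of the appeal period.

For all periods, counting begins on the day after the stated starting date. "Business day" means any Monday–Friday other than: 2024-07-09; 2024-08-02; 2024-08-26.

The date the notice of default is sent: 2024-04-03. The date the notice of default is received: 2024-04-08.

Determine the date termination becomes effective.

2024-08-08

Adding 90 calendar days to 2024-04-08 gives 2024-07-07, which is the last day of the cure period.
Adding 10 calendar days to 2024-07-07 gives 2024-07-17, which is the last day of the appeal period.
The date termination becomes effective: counting 15 business days from Wednesday, 2024-07-17 (Jul 18, Jul 19, Jul 22, Jul 23, …, Aug 6, Aug 7, Aug 8, skipping weekends and the listed holiday on Aug 2) reaches Thursday, 2024-08-08.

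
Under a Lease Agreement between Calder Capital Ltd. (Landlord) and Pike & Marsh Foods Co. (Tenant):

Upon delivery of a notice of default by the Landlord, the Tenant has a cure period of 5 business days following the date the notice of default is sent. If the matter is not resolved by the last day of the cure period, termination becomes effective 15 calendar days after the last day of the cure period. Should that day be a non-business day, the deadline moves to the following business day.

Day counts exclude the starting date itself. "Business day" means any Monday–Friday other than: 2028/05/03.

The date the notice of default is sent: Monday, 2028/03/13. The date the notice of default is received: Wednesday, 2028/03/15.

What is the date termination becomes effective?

2028/04/04

From Monday, 2028/03/13, 5 business days (Mar 14, Mar 15, Mar 16, Mar 17, Mar 20, skipping weekends) brings us to Monday, 2028/03/20, which is the last day of the cure period.
Adding 15 calendar days to 2028/03/20 gives 2028/04/04, which is the date termination becomes effective. 2028/04/04 is a Tuesday and is not a listed holiday, so no roll-forward applies.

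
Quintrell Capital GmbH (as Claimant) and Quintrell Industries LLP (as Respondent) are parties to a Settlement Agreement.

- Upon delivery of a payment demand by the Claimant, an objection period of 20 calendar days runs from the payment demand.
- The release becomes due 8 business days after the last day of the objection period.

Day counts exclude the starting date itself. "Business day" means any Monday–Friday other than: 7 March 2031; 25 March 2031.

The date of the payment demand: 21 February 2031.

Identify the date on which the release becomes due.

26 March 2031

Adding 20 calendar days to 21 February 2031 gives 13 March 2031, which is the last day of the objection period.
The date on which the release becomes due: 8 business days after Thursday, 13 March 2031, skipping weekends and the listed holiday on Mar 25 — Mar 14, Mar 17, Mar 18, Mar 19, Mar 20, Mar 21, Mar 24, Mar 26 — lands on Wednesday, 26 March 2031.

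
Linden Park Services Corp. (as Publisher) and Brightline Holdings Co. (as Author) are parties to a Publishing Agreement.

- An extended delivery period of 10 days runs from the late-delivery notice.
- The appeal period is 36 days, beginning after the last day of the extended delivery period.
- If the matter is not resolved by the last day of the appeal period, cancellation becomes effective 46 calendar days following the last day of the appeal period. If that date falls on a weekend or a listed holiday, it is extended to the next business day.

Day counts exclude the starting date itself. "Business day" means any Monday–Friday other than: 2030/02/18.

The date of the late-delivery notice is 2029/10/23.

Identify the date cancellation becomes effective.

The last day of the extended delivery period: 10 calendar days after 2029/10/23 is 2029/11/02.
The last day of the appeal period: 36 calendar days after 2029/11/02 is 2029/12/08.
Adding 46 calendar days to 2029/12/08 gives 2030/01/23, which is the date cancellation becomes effective. 2030/01/23 is a Wednesday and is not a listed holiday, so no roll-forward applies.

2030/01/23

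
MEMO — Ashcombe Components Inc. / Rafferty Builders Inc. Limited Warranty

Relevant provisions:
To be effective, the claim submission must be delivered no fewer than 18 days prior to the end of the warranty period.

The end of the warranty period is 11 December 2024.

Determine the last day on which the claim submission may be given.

11 December 2024 minus 18 days is 23 November 2024.

23 November 2024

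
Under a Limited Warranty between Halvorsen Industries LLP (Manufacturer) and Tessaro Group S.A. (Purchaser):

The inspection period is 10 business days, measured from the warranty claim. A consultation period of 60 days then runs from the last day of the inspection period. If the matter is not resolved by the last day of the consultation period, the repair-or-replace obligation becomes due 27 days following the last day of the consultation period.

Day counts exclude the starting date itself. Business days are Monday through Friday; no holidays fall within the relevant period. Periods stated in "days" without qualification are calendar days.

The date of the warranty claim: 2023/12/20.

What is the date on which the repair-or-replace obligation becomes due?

2024/03/30

The last day of the inspection period: 10 business days after Wednesday, 2023/12/20, skipping weekends — Dec 21, Dec 22, Dec 25, Dec 26, Dec 27, Dec 28, Dec 29, Jan 1, Jan 2, Jan 3 — lands on Wednesday, 2024/01/03.
The last day of the consultation period: 60 calendar days after 2024/01/03 is 2024/03/03.
The date on which the repair-or-replace obligation becomes due: 2024/03/03 + 27 days = 2024/03/30.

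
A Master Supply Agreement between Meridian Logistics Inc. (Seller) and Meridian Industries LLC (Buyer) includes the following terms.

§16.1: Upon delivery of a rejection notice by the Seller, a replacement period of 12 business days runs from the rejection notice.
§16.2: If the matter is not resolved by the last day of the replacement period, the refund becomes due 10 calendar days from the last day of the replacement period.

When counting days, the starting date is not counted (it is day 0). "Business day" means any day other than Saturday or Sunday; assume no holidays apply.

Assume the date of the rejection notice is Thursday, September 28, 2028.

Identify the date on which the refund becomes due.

October 26, 2028

From Thursday, September 28, 2028, 12 business days (Sep 29, Oct 2, Oct 3, Oct 4, …, Oct 12, Oct 13, Oct 16, skipping weekends) brings us to Monday, October 16, 2028, which is the last day of the replacement period.
The date on which the refund becomes due: 10 calendar days after October 16, 2028 is October 26, 2028.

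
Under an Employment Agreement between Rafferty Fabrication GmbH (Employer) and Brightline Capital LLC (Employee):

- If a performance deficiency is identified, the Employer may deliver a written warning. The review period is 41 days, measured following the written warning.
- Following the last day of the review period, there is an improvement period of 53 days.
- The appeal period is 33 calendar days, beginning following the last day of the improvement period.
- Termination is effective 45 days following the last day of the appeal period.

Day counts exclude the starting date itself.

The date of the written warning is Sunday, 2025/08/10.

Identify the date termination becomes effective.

2026/01/29

The last day of the review period: 2025/08/10 + 41 days = 2025/09/20.
Adding 53 calendar days to 2025/09/20 gives 2025/11/12, which is the last day of the improvement period.
The last day of the appeal period: 33 calendar days after 2025/11/12 is 2025/12/15.
The date termination becomes effective: 2025/12/15 + 45 days = 2026/01/29.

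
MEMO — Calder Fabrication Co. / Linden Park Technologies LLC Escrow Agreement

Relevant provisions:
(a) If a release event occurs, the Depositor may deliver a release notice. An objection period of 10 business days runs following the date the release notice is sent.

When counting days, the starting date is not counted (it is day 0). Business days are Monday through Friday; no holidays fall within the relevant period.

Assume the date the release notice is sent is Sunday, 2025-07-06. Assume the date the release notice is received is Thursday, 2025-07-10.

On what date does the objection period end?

The last day of the objection period: counting 10 business days from Sunday, 2025-07-06 (Jul 7, Jul 8, Jul 9, Jul 10, Jul 11, Jul 14, Jul 15, Jul 16, Jul 17, Jul 18, skipping weekends) reaches Friday, 2025-07-18.

2025-07-18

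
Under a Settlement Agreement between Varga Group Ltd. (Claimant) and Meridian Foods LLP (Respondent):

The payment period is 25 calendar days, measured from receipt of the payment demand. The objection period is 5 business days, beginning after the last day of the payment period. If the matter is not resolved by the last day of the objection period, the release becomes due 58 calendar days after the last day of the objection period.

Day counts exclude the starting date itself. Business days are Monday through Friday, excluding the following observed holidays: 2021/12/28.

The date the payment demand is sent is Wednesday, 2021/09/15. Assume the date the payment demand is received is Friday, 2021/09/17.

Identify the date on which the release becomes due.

The last day of the payment period: 25 calendar days after 2021/09/17 is 2021/10/12.
From Tuesday, 2021/10/12, 5 business days (Oct 13, Oct 14, Oct 15, Oct 18, Oct 19, skipping weekends) brings us to Tuesday, 2021/10/19, which is the last day of the objection period.
The date on which the release becomes due: 2021/10/19 + 58 days = 2021/12/16.

2021/12/16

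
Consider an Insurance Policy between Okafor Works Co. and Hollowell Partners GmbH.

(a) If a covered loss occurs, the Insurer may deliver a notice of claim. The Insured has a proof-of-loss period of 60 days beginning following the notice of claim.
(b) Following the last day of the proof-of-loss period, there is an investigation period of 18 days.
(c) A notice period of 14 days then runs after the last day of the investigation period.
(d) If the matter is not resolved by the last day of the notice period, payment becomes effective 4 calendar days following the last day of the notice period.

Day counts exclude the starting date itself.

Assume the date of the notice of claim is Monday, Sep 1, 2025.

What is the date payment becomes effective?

The last day of the proof-of-loss period: Sep 1, 2025 + 60 days = Oct 31, 2025.
The last day of the investigation period: 18 calendar days after Oct 31, 2025 is Nov 18, 2025.
Adding 14 calendar days to Nov 18, 2025 gives Dec 2, 2025, which is the last day of the notice period.
The date payment becomes effective: 4 calendar days after Dec 2, 2025 is Dec 6, 2025.

Dec 6, 2025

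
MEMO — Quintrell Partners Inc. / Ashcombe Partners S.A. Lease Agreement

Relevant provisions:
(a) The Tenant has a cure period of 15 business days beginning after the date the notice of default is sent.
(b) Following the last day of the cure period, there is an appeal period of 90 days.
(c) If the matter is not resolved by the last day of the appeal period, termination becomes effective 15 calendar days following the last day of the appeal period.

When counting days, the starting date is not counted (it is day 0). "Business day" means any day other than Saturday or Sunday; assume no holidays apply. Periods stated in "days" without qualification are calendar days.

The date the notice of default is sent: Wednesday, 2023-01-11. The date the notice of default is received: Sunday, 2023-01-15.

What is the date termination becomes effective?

From Wednesday, 2023-01-11, 15 business days (Jan 12, Jan 13, Jan 16, Jan 17, …, Jan 30, Jan 31, Feb 1, skipping weekends) brings us to Wednesday, 2023-02-01, which is the last day of the cure period.
The last day of the appeal period: 2023-02-01 + 90 days = 2023-05-02.
The date termination becomes effective: 2023-05-02 + 15 days = 2023-05-17.

2023-05-17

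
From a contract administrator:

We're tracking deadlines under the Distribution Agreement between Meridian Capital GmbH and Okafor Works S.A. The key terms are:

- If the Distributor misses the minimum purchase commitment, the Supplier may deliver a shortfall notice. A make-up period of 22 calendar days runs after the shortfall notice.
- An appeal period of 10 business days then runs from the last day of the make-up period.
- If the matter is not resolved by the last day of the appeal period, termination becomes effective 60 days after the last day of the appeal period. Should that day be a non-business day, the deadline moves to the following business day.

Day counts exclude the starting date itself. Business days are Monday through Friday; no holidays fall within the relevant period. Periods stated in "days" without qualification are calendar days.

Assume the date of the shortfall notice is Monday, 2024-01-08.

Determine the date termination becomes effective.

2024-04-15

The last day of the make-up period: 2024-01-08 + 22 days = 2024-01-30.
The last day of the appeal period: 10 business days after Tuesday, 2024-01-30, skipping weekends — Jan 31, Feb 1, Feb 2, Feb 5, Feb 6, Feb 7, Feb 8, Feb 9, Feb 12, Feb 13 — lands on Tuesday, 2024-02-13.
The date termination becomes effective: 2024-02-13 + 60 days = 2024-04-13. That falls on a Saturday, so it rolls to the next business day, Monday, 2024-04-15.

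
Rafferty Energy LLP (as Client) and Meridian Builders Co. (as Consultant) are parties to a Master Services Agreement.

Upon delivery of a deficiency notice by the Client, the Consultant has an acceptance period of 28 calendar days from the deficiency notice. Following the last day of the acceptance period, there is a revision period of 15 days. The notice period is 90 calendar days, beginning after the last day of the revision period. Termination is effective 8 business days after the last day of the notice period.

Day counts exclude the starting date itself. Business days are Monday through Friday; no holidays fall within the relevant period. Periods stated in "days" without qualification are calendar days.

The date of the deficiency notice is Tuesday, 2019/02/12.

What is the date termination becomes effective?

Adding 28 calendar days to 2019/02/12 gives 2019/03/12, which is the last day of the acceptance period.
The last day of the revision period: 2019/03/12 + 15 days = 2019/03/27.
The last day of the notice period: 90 calendar days after 2019/03/27 is 2019/06/25.
The date termination becomes effective: counting 8 business days from Tuesday, 2019/06/25 (Jun 26, Jun 27, Jun 28, Jul 1, Jul 2, Jul 3, Jul 4, Jul 5, skipping weekends) reaches Friday, 2019/07/05.

2019/07/05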